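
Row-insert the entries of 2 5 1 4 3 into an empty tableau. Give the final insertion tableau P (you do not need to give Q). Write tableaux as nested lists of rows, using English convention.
P = [[1, 3], [2, 4], [5]]

Insert 2: appended to row 1. P = [[2]].
Insert 5: appended to row 1. P = [[2, 5]].
Insert 1: 1 bumps 2 from row 1; 2 starts row 2. P = [[1, 5], [2]].
Insert 4: 4 bumps 5 from row 1; 5 appends to row 2. P = [[1, 4], [2, 5]].
Insert 3: 3 bumps 4 from row 1; 4 bumps 5 from row 2; 5 starts row 3. P = [[1, 3], [2, 4], [5]].

So P = [[1, 3], [2, 4], [5]].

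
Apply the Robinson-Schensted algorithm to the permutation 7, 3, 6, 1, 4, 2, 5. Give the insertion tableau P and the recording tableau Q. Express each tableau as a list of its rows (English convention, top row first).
Insert each entry of the permutation into P by Schensted row insertion, recording in Q the position of each new cell.

Insert 7: appended to row 1. P = [[7]], Q = [[1]].
Insert 3: 3 bumps 7 from row 1; 7 starts row 2. P = [[3], [7]], Q = [[1], [2]].
Insert 6: appended to row 1. P = [[3, 6], [7]], Q = [[1, 3], [2]].
Insert 1: 1 bumps 3 from row 1; 3 bumps 7 from row 2; 7 starts row 3. P = [[1, 6], [3], [7]], Q = [[1, 3], [2], [4]].
Insert 4: 4 bumps 6 from row 1; 6 appends to row 2. P = [[1, 4], [3, 6], [7]], Q = [[1, 3], [2, 5], [4]].
Insert 2: 2 bumps 4 from row 1; 4 bumps 6 from row 2; 6 bumps 7 from row 3; 7 starts row 4. P = [[1, 2], [3, 4], [6], [7]], Q = [[1, 3], [2, 5], [4], [6]].
Insert 5: appended to row 1. P = [[1, 2, 5], [3, 4], [6], [7]], Q = [[1, 3, 7], [2, 5], [4], [6]].

So P = [[1, 2, 5], [3, 4], [6], [7]], Q = [[1, 3, 7], [2, 5], [4], [6]].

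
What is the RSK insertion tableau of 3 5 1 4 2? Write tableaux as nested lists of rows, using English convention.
P = [[1, 2], [3, 4], [5]]

Insert 3: appended to row 1. P = [[3]].
Insert 5: appended to row 1. P = [[3, 5]].
Insert 1: 1 bumps 3 from row 1; 3 starts row 2. P = [[1, 5], [3]].
Insert 4: 4 bumps 5 from row 1; 5 appends to row 2. P = [[1, 4], [3, 5]].
Insert 2: 2 bumps 4 from row 1; 4 bumps 5 from row 2; 5 starts row 3. P = [[1, 2], [3, 4], [5]].

So P = [[1, 2], [3, 4], [5]].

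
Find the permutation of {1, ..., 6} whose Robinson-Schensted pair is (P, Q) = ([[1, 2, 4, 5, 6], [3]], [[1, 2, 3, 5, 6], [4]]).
1 3 4 2 5 6

Reverse the RSK construction: for i from n down to 1, find the cell of Q containing i, remove the entry at that cell from P, and reverse-bump it up through P; the value ejected from row 1 is w(i).

Step i=6: Q has 6 at row 1, column 5; remove that cell from P, ejecting 6. So w(6) = 6. P is now [[1, 2, 4, 5], [3]].
Step i=5: Q has 5 at row 1, column 4; remove that cell from P, ejecting 5. So w(5) = 5. P is now [[1, 2, 4], [3]].
Step i=4: Q has 4 at row 2, column 1; remove 3 from row 2 of P and reverse-bump: 3 enters row 1 and ejects 2. So w(4) = 2. P is now [[1, 3, 4]].
Step i=3: Q has 3 at row 1, column 3; remove that cell from P, ejecting 4. So w(3) = 4. P is now [[1, 3]].
Step i=2: Q has 2 at row 1, column 2; remove that cell from P, ejecting 3. So w(2) = 3. P is now [[1]].
Step i=1: Q has 1 at row 1, column 1; remove that cell from P, ejecting 1. So w(1) = 1. P is now [].

So w = 1 3 4 2 5 6.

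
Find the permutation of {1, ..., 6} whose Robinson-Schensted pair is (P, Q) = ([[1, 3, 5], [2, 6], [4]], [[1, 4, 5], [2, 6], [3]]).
4 2 1 3 6 5

Reverse RSK: for i = n, n-1, ..., 1, locate i in Q, remove the corresponding corner cell from P, and reverse-bump its entry up through P; the value ejected from row 1 is w(i).

So w = 4 2 1 3 6 5.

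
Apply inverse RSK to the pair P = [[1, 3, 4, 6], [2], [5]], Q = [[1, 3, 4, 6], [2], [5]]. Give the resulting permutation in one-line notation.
Reverse the RSK construction: for i from n down to 1, find the cell of Q containing i, remove the entry at that cell from P, and reverse-bump it up through P; the value ejected from row 1 is w(i).

Step i=6: Q has 6 at row 1, column 4; remove that cell from P, ejecting 6. So w(6) = 6. P is now [[1, 3, 4], [2], [5]].
Step i=5: Q has 5 at row 3, column 1; remove 5 from row 3 of P and reverse-bump: 5 enters row 2 and ejects 2; 2 enters row 1 and ejects 1. So w(5) = 1. P is now [[2, 3, 4], [5]].
Step i=4: Q has 4 at row 1, column 3; remove that cell from P, ejecting 4. So w(4) = 4. P is now [[2, 3], [5]].
Step i=3: Q has 3 at row 1, column 2; remove that cell from P, ejecting 3. So w(3) = 3. P is now [[2], [5]].
Step i=2: Q has 2 at row 2, column 1; remove 5 from row 2 of P and reverse-bump: 5 enters row 1 and ejects 2. So w(2) = 2. P is now [[5]].
Step i=1: Q has 1 at row 1, column 1; remove that cell from P, ejecting 5. So w(1) = 5. P is now [].

So w = 5 2 3 4 1 6.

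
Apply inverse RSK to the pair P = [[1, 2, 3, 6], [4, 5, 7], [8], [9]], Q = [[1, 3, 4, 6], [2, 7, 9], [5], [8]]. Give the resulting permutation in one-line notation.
Reverse the RSK construction: for i from n down to 1, find the cell of Q containing i, remove the entry at that cell from P, and reverse-bump it up through P; the value ejected from row 1 is w(i).

Step i=9: Q has 9 at row 2, column 3; remove 7 from row 2 of P and reverse-bump: 7 enters row 1 and ejects 6. So w(9) = 6. P is now [[1, 2, 3, 7], [4, 5], [8], [9]].
Step i=8: Q has 8 at row 4, column 1; remove 9 from row 4 of P and reverse-bump: 9 enters row 3 and ejects 8; 8 enters row 2 and ejects 5; 5 enters row 1 and ejects 3. So w(8) = 3. P is now [[1, 2, 5, 7], [4, 8], [9]].
Step i=7: Q has 7 at row 2, column 2; remove 8 from row 2 of P and reverse-bump: 8 enters row 1 and ejects 7. So w(7) = 7. P is now [[1, 2, 5, 8], [4], [9]].
Step i=6: Q has 6 at row 1, column 4; remove that cell from P, ejecting 8. So w(6) = 8. P is now [[1, 2, 5], [4], [9]].
Step i=5: Q has 5 at row 3, column 1; remove 9 from row 3 of P and reverse-bump: 9 enters row 2 and ejects 4; 4 enters row 1 and ejects 2. So w(5) = 2. P is now [[1, 4, 5], [9]].
Step i=4: Q has 4 at row 1, column 3; remove that cell from P, ejecting 5. So w(4) = 5. P is now [[1, 4], [9]].
Step i=3: Q has 3 at row 1, column 2; remove that cell from P, ejecting 4. So w(3) = 4. P is now [[1], [9]].
Step i=2: Q has 2 at row 2, column 1; remove 9 from row 2 of P and reverse-bump: 9 enters row 1 and ejects 1. So w(2) = 1. P is now [[9]].
Step i=1: Q has 1 at row 1, column 1; remove that cell from P, ejecting 9. So w(1) = 9. P is now [].

So w = 9 1 4 5 2 8 7 3 6.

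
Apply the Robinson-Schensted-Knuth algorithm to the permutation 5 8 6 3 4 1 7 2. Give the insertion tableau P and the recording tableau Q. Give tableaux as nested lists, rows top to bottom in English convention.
P = [[1, 2, 7], [3, 4], [5, 6], [8]], Q = [[1, 2, 7], [3, 5], [4, 8], [6]]

Insert each entry of the permutation into P by Schensted row insertion, recording in Q the position of each new cell.

Insert 5: appended to row 1. P = [[5]].
Insert 8: appended to row 1. P = [[5, 8]].
Insert 6: 6 bumps 8 from row 1; 8 starts row 2. P = [[5, 6], [8]].
Insert 3: 3 bumps 5 from row 1; 5 bumps 8 from row 2; 8 starts row 3. P = [[3, 6], [5], [8]].
Insert 4: 4 bumps 6 from row 1; 6 appends to row 2. P = [[3, 4], [5, 6], [8]].
Insert 1: 1 bumps 3 from row 1; 3 bumps 5 from row 2; 5 bumps 8 from row 3; 8 starts row 4. P = [[1, 4], [3, 6], [5], [8]].
Insert 7: appended to row 1. P = [[1, 4, 7], [3, 6], [5], [8]].
Insert 2: 2 bumps 4 from row 1; 4 bumps 6 from row 2; 6 appends to row 3. P = [[1, 2, 7], [3, 4], [5, 6], [8]].

So P = [[1, 2, 7], [3, 4], [5, 6], [8]], Q = [[1, 2, 7], [3, 5], [4, 8], [6]].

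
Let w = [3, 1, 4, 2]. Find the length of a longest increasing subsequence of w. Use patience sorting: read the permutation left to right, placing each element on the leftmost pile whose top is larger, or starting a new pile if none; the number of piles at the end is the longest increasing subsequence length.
2

3: new pile. tops = [3]
1: onto pile 1 (replacing 3). tops = [1]
4: new pile. tops = [1, 4]
2: onto pile 2 (replacing 4). tops = [1, 2]

2 piles, so the longest increasing subsequence has length 2.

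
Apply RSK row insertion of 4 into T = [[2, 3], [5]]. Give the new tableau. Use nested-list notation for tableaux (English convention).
[[2, 3, 4], [5]]

4 is larger than every entry of row 1, so it is appended to row 1. The new tableau is [[2, 3, 4], [5]].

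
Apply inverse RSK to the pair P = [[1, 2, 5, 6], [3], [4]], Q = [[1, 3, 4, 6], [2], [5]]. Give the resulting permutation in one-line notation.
4 1 3 5 2 6

Reverse the RSK construction: for i from n down to 1, find the cell of Q containing i, remove the entry at that cell from P, and reverse-bump it up through P; the value ejected from row 1 is w(i).

Step i=6: Q has 6 at row 1, column 4; remove that cell from P, ejecting 6. So w(6) = 6. P is now [[1, 2, 5], [3], [4]].
Step i=5: Q has 5 at row 3, column 1; remove 4 from row 3 of P and reverse-bump: 4 enters row 2 and ejects 3; 3 enters row 1 and ejects 2. So w(5) = 2. P is now [[1, 3, 5], [4]].
Step i=4: Q has 4 at row 1, column 3; remove that cell from P, ejecting 5. So w(4) = 5. P is now [[1, 3], [4]].
Step i=3: Q has 3 at row 1, column 2; remove that cell from P, ejecting 3. So w(3) = 3. P is now [[1], [4]].
Step i=2: Q has 2 at row 2, column 1; remove 4 from row 2 of P and reverse-bump: 4 enters row 1 and ejects 1. So w(2) = 1. P is now [[4]].
Step i=1: Q has 1 at row 1, column 1; remove that cell from P, ejecting 4. So w(1) = 4. P is now [].

So w = 4 1 3 5 2 6.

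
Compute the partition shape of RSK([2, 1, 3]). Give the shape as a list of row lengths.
[2, 1]

Row-insert each entry into an empty tableau.

After inserting 2: P = [[2]].
After inserting 1: P = [[1], [2]].
After inserting 3: P = [[1, 3], [2]].

The final insertion tableau P = [[1, 3], [2]] has shape [2, 1].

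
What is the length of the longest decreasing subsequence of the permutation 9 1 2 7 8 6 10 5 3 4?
5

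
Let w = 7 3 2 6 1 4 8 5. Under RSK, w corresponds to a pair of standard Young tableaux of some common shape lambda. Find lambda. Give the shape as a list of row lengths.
[3, 3, 1, 1]

Row-insert each entry into an empty tableau.

After inserting 7: P = [[7]].
After inserting 3: P = [[3], [7]].
After inserting 2: P = [[2], [3], [7]].
After inserting 6: P = [[2, 6], [3], [7]].
After inserting 1: P = [[1, 6], [2], [3], [7]].
After inserting 4: P = [[1, 4], [2, 6], [3], [7]].
After inserting 8: P = [[1, 4, 8], [2, 6], [3], [7]].
After inserting 5: P = [[1, 4, 5], [2, 6, 8], [3], [7]].

The final insertion tableau P = [[1, 4, 5], [2, 6, 8], [3], [7]] has shape [3, 3, 1, 1].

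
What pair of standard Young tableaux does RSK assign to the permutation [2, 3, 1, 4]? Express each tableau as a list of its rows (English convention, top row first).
Insert each entry of the permutation into P by Schensted row insertion, recording in Q the position of each new cell.

Insert 2: appended to row 1. P = [[2]], Q = [[1]].
Insert 3: appended to row 1. P = [[2, 3]], Q = [[1, 2]].
Insert 1: 1 bumps 2 from row 1; 2 starts row 2. P = [[1, 3], [2]], Q = [[1, 2], [3]].
Insert 4: appended to row 1. P = [[1, 3, 4], [2]], Q = [[1, 2, 4], [3]].

So P = [[1, 3, 4], [2]], Q = [[1, 2, 4], [3]].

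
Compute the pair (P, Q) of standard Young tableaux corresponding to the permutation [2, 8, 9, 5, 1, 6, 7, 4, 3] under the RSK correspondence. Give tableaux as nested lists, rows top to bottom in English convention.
P = [[1, 3, 6, 7], [2, 4], [5, 9], [8]], Q = [[1, 2, 3, 7], [4, 6], [5, 8], [9]]

Insert each entry of the permutation into P by Schensted row insertion, recording in Q the position of each new cell.

Insert 2: appended to row 1. P = [[2]].
Insert 8: appended to row 1. P = [[2, 8]].
Insert 9: appended to row 1. P = [[2, 8, 9]].
Insert 5: 5 bumps 8 from row 1; 8 starts row 2. P = [[2, 5, 9], [8]].
Insert 1: 1 bumps 2 from row 1; 2 bumps 8 from row 2; 8 starts row 3. P = [[1, 5, 9], [2], [8]].
Insert 6: 6 bumps 9 from row 1; 9 appends to row 2. P = [[1, 5, 6], [2, 9], [8]].
Insert 7: appended to row 1. P = [[1, 5, 6, 7], [2, 9], [8]].
Insert 4: 4 bumps 5 from row 1; 5 bumps 9 from row 2; 9 appends to row 3. P = [[1, 4, 6, 7], [2, 5], [8, 9]].
Insert 3: 3 bumps 4 from row 1; 4 bumps 5 from row 2; 5 bumps 8 from row 3; 8 starts row 4. P = [[1, 3, 6, 7], [2, 4], [5, 9], [8]].

So P = [[1, 3, 6, 7], [2, 4], [5, 9], [8]], Q = [[1, 2, 3, 7], [4, 6], [5, 8], [9]].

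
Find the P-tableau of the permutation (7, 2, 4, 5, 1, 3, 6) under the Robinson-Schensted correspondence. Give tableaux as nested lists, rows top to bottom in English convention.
P = [[1, 3, 5, 6], [2, 4], [7]]

Insert 7: appended to row 1. P = [[7]].
Insert 2: 2 bumps 7 from row 1; 7 starts row 2. P = [[2], [7]].
Insert 4: appended to row 1. P = [[2, 4], [7]].
Insert 5: appended to row 1. P = [[2, 4, 5], [7]].
Insert 1: 1 bumps 2 from row 1; 2 bumps 7 from row 2; 7 starts row 3. P = [[1, 4, 5], [2], [7]].
Insert 3: 3 bumps 4 from row 1; 4 appends to row 2. P = [[1, 3, 5], [2, 4], [7]].
Insert 6: appended to row 1. P = [[1, 3, 5, 6], [2, 4], [7]].

So P = [[1, 3, 5, 6], [2, 4], [7]].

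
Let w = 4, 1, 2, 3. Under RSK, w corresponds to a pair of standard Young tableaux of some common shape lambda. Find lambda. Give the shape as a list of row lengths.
[3, 1]

Row-insert each entry into an empty tableau.

After inserting 4: P = [[4]].
After inserting 1: P = [[1], [4]].
After inserting 2: P = [[1, 2], [4]].
After inserting 3: P = [[1, 2, 3], [4]].

The final insertion tableau P = [[1, 2, 3], [4]] has shape [3, 1].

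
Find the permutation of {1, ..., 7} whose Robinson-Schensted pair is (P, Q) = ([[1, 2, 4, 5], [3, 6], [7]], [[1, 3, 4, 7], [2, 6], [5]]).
Reverse the RSK construction: for i from n down to 1, find the cell of Q containing i, remove the entry at that cell from P, and reverse-bump it up through P; the value ejected from row 1 is w(i).

Step i=7: Q has 7 at row 1, column 4; remove that cell from P, ejecting 5. So w(7) = 5. P is now [[1, 2, 4], [3, 6], [7]].
Step i=6: Q has 6 at row 2, column 2; remove 6 from row 2 of P and reverse-bump: 6 enters row 1 and ejects 4. So w(6) = 4. P is now [[1, 2, 6], [3], [7]].
Step i=5: Q has 5 at row 3, column 1; remove 7 from row 3 of P and reverse-bump: 7 enters row 2 and ejects 3; 3 enters row 1 and ejects 2. So w(5) = 2. P is now [[1, 3, 6], [7]].
Step i=4: Q has 4 at row 1, column 3; remove that cell from P, ejecting 6. So w(4) = 6. P is now [[1, 3], [7]].
Step i=3: Q has 3 at row 1, column 2; remove that cell from P, ejecting 3. So w(3) = 3. P is now [[1], [7]].
Step i=2: Q has 2 at row 2, column 1; remove 7 from row 2 of P and reverse-bump: 7 enters row 1 and ejects 1. So w(2) = 1. P is now [[7]].
Step i=1: Q has 1 at row 1, column 1; remove that cell from P, ejecting 7. So w(1) = 7. P is now [].

So w = 7 1 3 6 2 4 5.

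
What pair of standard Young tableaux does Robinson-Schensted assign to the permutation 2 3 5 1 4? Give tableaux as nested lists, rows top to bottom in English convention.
P = [[1, 3, 4], [2, 5]], Q = [[1, 2, 3], [4, 5]]

Insert each entry of the permutation into P by Schensted row insertion, recording in Q the position of each new cell.

After inserting 2: P = [[2]].
After inserting 3: P = [[2, 3]].
After inserting 5: P = [[2, 3, 5]].
After inserting 1: P = [[1, 3, 5], [2]].
After inserting 4: P = [[1, 3, 4], [2, 5]].

So P = [[1, 3, 4], [2, 5]], Q = [[1, 2, 3], [4, 5]].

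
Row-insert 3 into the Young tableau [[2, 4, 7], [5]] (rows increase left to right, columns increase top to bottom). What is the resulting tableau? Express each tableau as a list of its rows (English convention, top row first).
[[2, 3, 7], [4], [5]]

In row 1, 3 replaces 4 (the leftmost entry greater than 3); 4 is bumped to row 2. In row 2, 4 replaces 5 (the leftmost entry greater than 4); 5 is bumped to row 3. 5 starts a new row 3. The new tableau is [[2, 3, 7], [4], [5]].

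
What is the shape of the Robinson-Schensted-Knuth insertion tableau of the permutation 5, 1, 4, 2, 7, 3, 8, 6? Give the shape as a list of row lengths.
[4, 3, 1]

Row-insert each entry into an empty tableau.

After inserting 5: P = [[5]].
After inserting 1: P = [[1], [5]].
After inserting 4: P = [[1, 4], [5]].
After inserting 2: P = [[1, 2], [4], [5]].
After inserting 7: P = [[1, 2, 7], [4], [5]].
After inserting 3: P = [[1, 2, 3], [4, 7], [5]].
After inserting 8: P = [[1, 2, 3, 8], [4, 7], [5]].
After inserting 6: P = [[1, 2, 3, 6], [4, 7, 8], [5]].

The final insertion tableau P = [[1, 2, 3, 6], [4, 7, 8], [5]] has shape [4, 3, 1].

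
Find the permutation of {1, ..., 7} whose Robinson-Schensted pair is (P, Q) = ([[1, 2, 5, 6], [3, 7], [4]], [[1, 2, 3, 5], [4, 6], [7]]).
Reverse RSK: for i = n, n-1, ..., 1, locate i in Q, remove the corresponding corner cell from P, and reverse-bump its entry up through P; the value ejected from row 1 is w(i).

So w = 1 4 5 3 7 6 2.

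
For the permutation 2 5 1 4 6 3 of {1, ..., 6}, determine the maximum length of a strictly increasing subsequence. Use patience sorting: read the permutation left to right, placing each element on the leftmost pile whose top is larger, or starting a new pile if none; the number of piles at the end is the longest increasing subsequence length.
3

2: new pile. tops = [2]
5: new pile. tops = [2, 5]
1: onto pile 1 (replacing 2). tops = [1, 5]
4: onto pile 2 (replacing 5). tops = [1, 4]
6: new pile. tops = [1, 4, 6]
3: onto pile 2 (replacing 4). tops = [1, 3, 6]

3 piles, so the longest increasing subsequence has length 3.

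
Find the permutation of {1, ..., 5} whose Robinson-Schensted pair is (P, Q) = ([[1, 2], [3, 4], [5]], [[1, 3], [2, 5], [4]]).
Reverse the RSK construction: for i from n down to 1, find the cell of Q containing i, remove the entry at that cell from P, and reverse-bump it up through P; the value ejected from row 1 is w(i).

Step i=5: Q has 5 at row 2, column 2; remove 4 from row 2 of P and reverse-bump: 4 enters row 1 and ejects 2. So w(5) = 2. P is now [[1, 4], [3], [5]].
Step i=4: Q has 4 at row 3, column 1; remove 5 from row 3 of P and reverse-bump: 5 enters row 2 and ejects 3; 3 enters row 1 and ejects 1. So w(4) = 1. P is now [[3, 4], [5]].
Step i=3: Q has 3 at row 1, column 2; remove that cell from P, ejecting 4. So w(3) = 4. P is now [[3], [5]].
Step i=2: Q has 2 at row 2, column 1; remove 5 from row 2 of P and reverse-bump: 5 enters row 1 and ejects 3. So w(2) = 3. P is now [[5]].
Step i=1: Q has 1 at row 1, column 1; remove that cell from P, ejecting 5. So w(1) = 5. P is now [].

So w = 5 3 4 1 2.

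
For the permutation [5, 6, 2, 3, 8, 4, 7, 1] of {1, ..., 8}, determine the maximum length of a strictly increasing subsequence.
4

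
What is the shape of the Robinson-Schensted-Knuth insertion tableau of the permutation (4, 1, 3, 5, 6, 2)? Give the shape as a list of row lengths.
[4, 1, 1]

Row-insert each entry into an empty tableau.

After inserting 4: P = [[4]].
After inserting 1: P = [[1], [4]].
After inserting 3: P = [[1, 3], [4]].
After inserting 5: P = [[1, 3, 5], [4]].
After inserting 6: P = [[1, 3, 5, 6], [4]].
After inserting 2: P = [[1, 2, 5, 6], [3], [4]].

The final insertion tableau P = [[1, 2, 5, 6], [3], [4]] has shape [4, 1, 1].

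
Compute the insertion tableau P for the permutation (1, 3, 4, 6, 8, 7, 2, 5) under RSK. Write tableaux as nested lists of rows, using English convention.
After inserting 1: P = [[1]].
After inserting 3: P = [[1, 3]].
After inserting 4: P = [[1, 3, 4]].
After inserting 6: P = [[1, 3, 4, 6]].
After inserting 8: P = [[1, 3, 4, 6, 8]].
After inserting 7: P = [[1, 3, 4, 6, 7], [8]].
After inserting 2: P = [[1, 2, 4, 6, 7], [3], [8]].
After inserting 5: P = [[1, 2, 4, 5, 7], [3, 6], [8]].

So P = [[1, 2, 4, 5, 7], [3, 6], [8]].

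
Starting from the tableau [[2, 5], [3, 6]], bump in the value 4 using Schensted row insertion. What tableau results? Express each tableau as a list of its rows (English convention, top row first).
[[2, 4], [3, 5], [6]]

In row 1, 4 replaces 5 (the leftmost entry greater than 4); 5 is bumped to row 2. In row 2, 5 replaces 6 (the leftmost entry greater than 5); 6 is bumped to row 3. 6 starts a new row 3. The new tableau is [[2, 4], [3, 5], [6]].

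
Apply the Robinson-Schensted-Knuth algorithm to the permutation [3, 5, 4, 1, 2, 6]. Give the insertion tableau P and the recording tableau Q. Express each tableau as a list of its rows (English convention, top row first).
Insert each entry of the permutation into P by Schensted row insertion, recording in Q the position of each new cell.

Insert 3: appended to row 1. P = [[3]], Q = [[1]].
Insert 5: appended to row 1. P = [[3, 5]], Q = [[1, 2]].
Insert 4: 4 bumps 5 from row 1; 5 starts row 2. P = [[3, 4], [5]], Q = [[1, 2], [3]].
Insert 1: 1 bumps 3 from row 1; 3 bumps 5 from row 2; 5 starts row 3. P = [[1, 4], [3], [5]], Q = [[1, 2], [3], [4]].
Insert 2: 2 bumps 4 from row 1; 4 appends to row 2. P = [[1, 2], [3, 4], [5]], Q = [[1, 2], [3, 5], [4]].
Insert 6: appended to row 1. P = [[1, 2, 6], [3, 4], [5]], Q = [[1, 2, 6], [3, 5], [4]].

So P = [[1, 2, 6], [3, 4], [5]], Q = [[1, 2, 6], [3, 5], [4]].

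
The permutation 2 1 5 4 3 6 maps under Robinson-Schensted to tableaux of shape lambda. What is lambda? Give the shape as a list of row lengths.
[3, 2, 1]

Row-insert each entry into an empty tableau.

After inserting 2: P = [[2]].
After inserting 1: P = [[1], [2]].
After inserting 5: P = [[1, 5], [2]].
After inserting 4: P = [[1, 4], [2, 5]].
After inserting 3: P = [[1, 3], [2, 4], [5]].
After inserting 6: P = [[1, 3, 6], [2, 4], [5]].

The final insertion tableau P = [[1, 3, 6], [2, 4], [5]] has shape [3, 2, 1].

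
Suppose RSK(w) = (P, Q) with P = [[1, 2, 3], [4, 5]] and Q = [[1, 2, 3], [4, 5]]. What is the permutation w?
1 4 5 2 3

Reverse the RSK construction: for i from n down to 1, find the cell of Q containing i, remove the entry at that cell from P, and reverse-bump it up through P; the value ejected from row 1 is w(i).

Step i=5: Q has 5 at row 2, column 2; remove 5 from row 2 of P and reverse-bump: 5 enters row 1 and ejects 3. So w(5) = 3. P is now [[1, 2, 5], [4]].
Step i=4: Q has 4 at row 2, column 1; remove 4 from row 2 of P and reverse-bump: 4 enters row 1 and ejects 2. So w(4) = 2. P is now [[1, 4, 5]].
Step i=3: Q has 3 at row 1, column 3; remove that cell from P, ejecting 5. So w(3) = 5. P is now [[1, 4]].
Step i=2: Q has 2 at row 1, column 2; remove that cell from P, ejecting 4. So w(2) = 4. P is now [[1]].
Step i=1: Q has 1 at row 1, column 1; remove that cell from P, ejecting 1. So w(1) = 1. P is now [].

So w = 1 4 5 2 3.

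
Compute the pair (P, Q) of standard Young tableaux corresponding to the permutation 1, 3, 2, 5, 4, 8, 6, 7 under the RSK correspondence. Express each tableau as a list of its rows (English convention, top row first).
P = [[1, 2, 4, 6, 7], [3, 5, 8]], Q = [[1, 2, 4, 6, 8], [3, 5, 7]]

Insert each entry of the permutation into P by Schensted row insertion, recording in Q the position of each new cell.

Insert 1: appended to row 1. P = [[1]].
Insert 3: appended to row 1. P = [[1, 3]].
Insert 2: 2 bumps 3 from row 1; 3 starts row 2. P = [[1, 2], [3]].
Insert 5: appended to row 1. P = [[1, 2, 5], [3]].
Insert 4: 4 bumps 5 from row 1; 5 appends to row 2. P = [[1, 2, 4], [3, 5]].
Insert 8: appended to row 1. P = [[1, 2, 4, 8], [3, 5]].
Insert 6: 6 bumps 8 from row 1; 8 appends to row 2. P = [[1, 2, 4, 6], [3, 5, 8]].
Insert 7: appended to row 1. P = [[1, 2, 4, 6, 7], [3, 5, 8]].

So P = [[1, 2, 4, 6, 7], [3, 5, 8]], Q = [[1, 2, 4, 6, 8], [3, 5, 7]].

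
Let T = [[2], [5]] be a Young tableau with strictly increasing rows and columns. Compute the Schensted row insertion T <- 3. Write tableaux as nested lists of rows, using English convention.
3 is larger than every entry of row 1, so it is appended to row 1. The new tableau is [[2, 3], [5]].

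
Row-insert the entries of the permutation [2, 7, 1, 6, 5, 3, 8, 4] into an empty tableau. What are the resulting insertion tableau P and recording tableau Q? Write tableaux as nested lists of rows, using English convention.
P = [[1, 3, 4], [2, 5, 8], [6], [7]], Q = [[1, 2, 7], [3, 4, 8], [5], [6]]

Insert each entry of the permutation into P by Schensted row insertion, recording in Q the position of each new cell.

After inserting 2: P = [[2]].
After inserting 7: P = [[2, 7]].
After inserting 1: P = [[1, 7], [2]].
After inserting 6: P = [[1, 6], [2, 7]].
After inserting 5: P = [[1, 5], [2, 6], [7]].
After inserting 3: P = [[1, 3], [2, 5], [6], [7]].
After inserting 8: P = [[1, 3, 8], [2, 5], [6], [7]].
After inserting 4: P = [[1, 3, 4], [2, 5, 8], [6], [7]].

So P = [[1, 3, 4], [2, 5, 8], [6], [7]], Q = [[1, 2, 7], [3, 4, 8], [5], [6]].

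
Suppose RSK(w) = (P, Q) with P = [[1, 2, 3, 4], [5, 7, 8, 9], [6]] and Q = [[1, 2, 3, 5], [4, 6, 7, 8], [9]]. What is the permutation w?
6 7 8 1 9 2 3 5 4

Reverse the RSK construction: for i from n down to 1, find the cell of Q containing i, remove the entry at that cell from P, and reverse-bump it up through P; the value ejected from row 1 is w(i).

Step i=9: Q has 9 at row 3, column 1; remove 6 from row 3 of P and reverse-bump: 6 enters row 2 and ejects 5; 5 enters row 1 and ejects 4. So w(9) = 4. P is now [[1, 2, 3, 5], [6, 7, 8, 9]].
Step i=8: Q has 8 at row 2, column 4; remove 9 from row 2 of P and reverse-bump: 9 enters row 1 and ejects 5. So w(8) = 5. P is now [[1, 2, 3, 9], [6, 7, 8]].
Step i=7: Q has 7 at row 2, column 3; remove 8 from row 2 of P and reverse-bump: 8 enters row 1 and ejects 3. So w(7) = 3. P is now [[1, 2, 8, 9], [6, 7]].
Step i=6: Q has 6 at row 2, column 2; remove 7 from row 2 of P and reverse-bump: 7 enters row 1 and ejects 2. So w(6) = 2. P is now [[1, 7, 8, 9], [6]].
Step i=5: Q has 5 at row 1, column 4; remove that cell from P, ejecting 9. So w(5) = 9. P is now [[1, 7, 8], [6]].
Step i=4: Q has 4 at row 2, column 1; remove 6 from row 2 of P and reverse-bump: 6 enters row 1 and ejects 1. So w(4) = 1. P is now [[6, 7, 8]].
Step i=3: Q has 3 at row 1, column 3; remove that cell from P, ejecting 8. So w(3) = 8. P is now [[6, 7]].
Step i=2: Q has 2 at row 1, column 2; remove that cell from P, ejecting 7. So w(2) = 7. P is now [[6]].
Step i=1: Q has 1 at row 1, column 1; remove that cell from P, ejecting 6. So w(1) = 6. P is now [].

So w = 6 7 8 1 9 2 3 5 4.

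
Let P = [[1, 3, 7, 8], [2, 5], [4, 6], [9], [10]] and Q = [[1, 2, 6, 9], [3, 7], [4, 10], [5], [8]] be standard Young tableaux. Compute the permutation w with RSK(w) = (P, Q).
Reverse the RSK construction: for i from n down to 1, find the cell of Q containing i, remove the entry at that cell from P, and reverse-bump it up through P; the value ejected from row 1 is w(i).

Step i=10: Q has 10 at row 3, column 2; remove 6 from row 3 of P and reverse-bump: 6 enters row 2 and ejects 5; 5 enters row 1 and ejects 3. So w(10) = 3. P is now [[1, 5, 7, 8], [2, 6], [4], [9], [10]].
Step i=9: Q has 9 at row 1, column 4; remove that cell from P, ejecting 8. So w(9) = 8. P is now [[1, 5, 7], [2, 6], [4], [9], [10]].
Step i=8: Q has 8 at row 5, column 1; remove 10 from row 5 of P and reverse-bump: 10 enters row 4 and ejects 9; 9 enters row 3 and ejects 4; 4 enters row 2 and ejects 2; 2 enters row 1 and ejects 1. So w(8) = 1. P is now [[2, 5, 7], [4, 6], [9], [10]].
Step i=7: Q has 7 at row 2, column 2; remove 6 from row 2 of P and reverse-bump: 6 enters row 1 and ejects 5. So w(7) = 5. P is now [[2, 6, 7], [4], [9], [10]].
Step i=6: Q has 6 at row 1, column 3; remove that cell from P, ejecting 7. So w(6) = 7. P is now [[2, 6], [4], [9], [10]].
Step i=5: Q has 5 at row 4, column 1; remove 10 from row 4 of P and reverse-bump: 10 enters row 3 and ejects 9; 9 enters row 2 and ejects 4; 4 enters row 1 and ejects 2. So w(5) = 2. P is now [[4, 6], [9], [10]].
Step i=4: Q has 4 at row 3, column 1; remove 10 from row 3 of P and reverse-bump: 10 enters row 2 and ejects 9; 9 enters row 1 and ejects 6. So w(4) = 6. P is now [[4, 9], [10]].
Step i=3: Q has 3 at row 2, column 1; remove 10 from row 2 of P and reverse-bump: 10 enters row 1 and ejects 9. So w(3) = 9. P is now [[4, 10]].
Step i=2: Q has 2 at row 1, column 2; remove that cell from P, ejecting 10. So w(2) = 10. P is now [[4]].
Step i=1: Q has 1 at row 1, column 1; remove that cell from P, ejecting 4. So w(1) = 4. P is now [].

So w = 4 10 9 6 2 7 5 1 8 3.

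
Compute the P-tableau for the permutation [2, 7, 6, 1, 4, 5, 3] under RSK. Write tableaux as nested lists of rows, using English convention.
P = [[1, 3, 5], [2, 4], [6], [7]]

Insert 2: appended to row 1. P = [[2]].
Insert 7: appended to row 1. P = [[2, 7]].
Insert 6: 6 bumps 7 from row 1; 7 starts row 2. P = [[2, 6], [7]].
Insert 1: 1 bumps 2 from row 1; 2 bumps 7 from row 2; 7 starts row 3. P = [[1, 6], [2], [7]].
Insert 4: 4 bumps 6 from row 1; 6 appends to row 2. P = [[1, 4], [2, 6], [7]].
Insert 5: appended to row 1. P = [[1, 4, 5], [2, 6], [7]].
Insert 3: 3 bumps 4 from row 1; 4 bumps 6 from row 2; 6 bumps 7 from row 3; 7 starts row 4. P = [[1, 3, 5], [2, 4], [6], [7]].

So P = [[1, 3, 5], [2, 4], [6], [7]].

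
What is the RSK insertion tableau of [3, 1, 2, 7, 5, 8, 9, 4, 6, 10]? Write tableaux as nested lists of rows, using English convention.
P = [[1, 2, 4, 6, 9, 10], [3, 5, 8], [7]]

Insert 3: appended to row 1. P = [[3]].
Insert 1: 1 bumps 3 from row 1; 3 starts row 2. P = [[1], [3]].
Insert 2: appended to row 1. P = [[1, 2], [3]].
Insert 7: appended to row 1. P = [[1, 2, 7], [3]].
Insert 5: 5 bumps 7 from row 1; 7 appends to row 2. P = [[1, 2, 5], [3, 7]].
Insert 8: appended to row 1. P = [[1, 2, 5, 8], [3, 7]].
Insert 9: appended to row 1. P = [[1, 2, 5, 8, 9], [3, 7]].
Insert 4: 4 bumps 5 from row 1; 5 bumps 7 from row 2; 7 starts row 3. P = [[1, 2, 4, 8, 9], [3, 5], [7]].
Insert 6: 6 bumps 8 from row 1; 8 appends to row 2. P = [[1, 2, 4, 6, 9], [3, 5, 8], [7]].
Insert 10: appended to row 1. P = [[1, 2, 4, 6, 9, 10], [3, 5, 8], [7]].

So P = [[1, 2, 4, 6, 9, 10], [3, 5, 8], [7]].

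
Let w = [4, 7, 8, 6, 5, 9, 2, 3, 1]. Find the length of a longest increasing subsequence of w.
4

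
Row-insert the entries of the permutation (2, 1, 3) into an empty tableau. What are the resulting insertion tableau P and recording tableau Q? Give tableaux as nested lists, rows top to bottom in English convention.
P = [[1, 3], [2]], Q = [[1, 3], [2]]

Insert each entry of the permutation into P by Schensted row insertion, recording in Q the position of each new cell.

Insert 2: appended to row 1. P = [[2]].
Insert 1: 1 bumps 2 from row 1; 2 starts row 2. P = [[1], [2]].
Insert 3: appended to row 1. P = [[1, 3], [2]].

So P = [[1, 3], [2]], Q = [[1, 3], [2]].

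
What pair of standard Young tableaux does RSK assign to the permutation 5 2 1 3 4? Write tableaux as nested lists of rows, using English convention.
P = [[1, 3, 4], [2], [5]], Q = [[1, 4, 5], [2], [3]]

Insert each entry of the permutation into P by Schensted row insertion, recording in Q the position of each new cell.

After inserting 5: P = [[5]].
After inserting 2: P = [[2], [5]].
After inserting 1: P = [[1], [2], [5]].
After inserting 3: P = [[1, 3], [2], [5]].
After inserting 4: P = [[1, 3, 4], [2], [5]].

So P = [[1, 3, 4], [2], [5]], Q = [[1, 4, 5], [2], [3]].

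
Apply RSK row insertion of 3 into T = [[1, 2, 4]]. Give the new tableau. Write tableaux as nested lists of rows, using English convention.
[[1, 2, 3], [4]]

In row 1, 3 replaces 4 (the leftmost entry greater than 3); 4 is bumped to row 2. 4 starts a new row 2. The new tableau is [[1, 2, 3], [4]].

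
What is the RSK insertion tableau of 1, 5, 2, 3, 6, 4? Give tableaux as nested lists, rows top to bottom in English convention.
Insert 1: appended to row 1. P = [[1]].
Insert 5: appended to row 1. P = [[1, 5]].
Insert 2: 2 bumps 5 from row 1; 5 starts row 2. P = [[1, 2], [5]].
Insert 3: appended to row 1. P = [[1, 2, 3], [5]].
Insert 6: appended to row 1. P = [[1, 2, 3, 6], [5]].
Insert 4: 4 bumps 6 from row 1; 6 appends to row 2. P = [[1, 2, 3, 4], [5, 6]].

So P = [[1, 2, 3, 4], [5, 6]].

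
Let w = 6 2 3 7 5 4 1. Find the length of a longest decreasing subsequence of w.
4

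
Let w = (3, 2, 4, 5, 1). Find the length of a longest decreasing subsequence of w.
3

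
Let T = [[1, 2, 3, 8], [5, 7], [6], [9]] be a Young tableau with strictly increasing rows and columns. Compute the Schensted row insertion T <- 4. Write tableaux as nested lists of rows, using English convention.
In row 1, 4 replaces 8 (the leftmost entry greater than 4); 8 is bumped to row 2. 8 is appended to row 2. The new tableau is [[1, 2, 3, 4], [5, 7, 8], [6], [9]].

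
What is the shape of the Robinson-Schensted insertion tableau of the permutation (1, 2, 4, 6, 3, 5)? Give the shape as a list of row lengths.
Row-insert each entry into an empty tableau.

After inserting 1: P = [[1]].
After inserting 2: P = [[1, 2]].
After inserting 4: P = [[1, 2, 4]].
After inserting 6: P = [[1, 2, 4, 6]].
After inserting 3: P = [[1, 2, 3, 6], [4]].
After inserting 5: P = [[1, 2, 3, 5], [4, 6]].

The final insertion tableau P = [[1, 2, 3, 5], [4, 6]] has shape [4, 2].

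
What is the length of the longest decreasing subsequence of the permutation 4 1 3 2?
3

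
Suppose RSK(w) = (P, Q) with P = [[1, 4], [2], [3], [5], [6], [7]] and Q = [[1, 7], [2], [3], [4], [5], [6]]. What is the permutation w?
7 6 5 3 2 1 4

Reverse RSK: for i = n, n-1, ..., 1, locate i in Q, remove the corresponding corner cell from P, and reverse-bump its entry up through P; the value ejected from row 1 is w(i).

So w = 7 6 5 3 2 1 4.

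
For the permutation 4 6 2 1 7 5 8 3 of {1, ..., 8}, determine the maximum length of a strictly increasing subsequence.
4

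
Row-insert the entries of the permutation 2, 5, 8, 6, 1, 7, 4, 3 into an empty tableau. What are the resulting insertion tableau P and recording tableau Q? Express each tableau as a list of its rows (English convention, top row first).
Insert each entry of the permutation into P by Schensted row insertion, recording in Q the position of each new cell.

Insert 2: appended to row 1. P = [[2]].
Insert 5: appended to row 1. P = [[2, 5]].
Insert 8: appended to row 1. P = [[2, 5, 8]].
Insert 6: 6 bumps 8 from row 1; 8 starts row 2. P = [[2, 5, 6], [8]].
Insert 1: 1 bumps 2 from row 1; 2 bumps 8 from row 2; 8 starts row 3. P = [[1, 5, 6], [2], [8]].
Insert 7: appended to row 1. P = [[1, 5, 6, 7], [2], [8]].
Insert 4: 4 bumps 5 from row 1; 5 appends to row 2. P = [[1, 4, 6, 7], [2, 5], [8]].
Insert 3: 3 bumps 4 from row 1; 4 bumps 5 from row 2; 5 bumps 8 from row 3; 8 starts row 4. P = [[1, 3, 6, 7], [2, 4], [5], [8]].

So P = [[1, 3, 6, 7], [2, 4], [5], [8]], Q = [[1, 2, 3, 6], [4, 7], [5], [8]].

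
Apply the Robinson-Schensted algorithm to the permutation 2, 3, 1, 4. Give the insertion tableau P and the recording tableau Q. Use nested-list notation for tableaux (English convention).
Insert each entry of the permutation into P by Schensted row insertion, recording in Q the position of each new cell.

Insert 2: appended to row 1. P = [[2]].
Insert 3: appended to row 1. P = [[2, 3]].
Insert 1: 1 bumps 2 from row 1; 2 starts row 2. P = [[1, 3], [2]].
Insert 4: appended to row 1. P = [[1, 3, 4], [2]].

So P = [[1, 3, 4], [2]], Q = [[1, 2, 4], [3]].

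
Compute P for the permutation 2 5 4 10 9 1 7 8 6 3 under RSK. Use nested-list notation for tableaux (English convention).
P = [[1, 3, 6, 8], [2, 4], [5, 7], [9], [10]]

Insert 2: appended to row 1. P = [[2]].
Insert 5: appended to row 1. P = [[2, 5]].
Insert 4: 4 bumps 5 from row 1; 5 starts row 2. P = [[2, 4], [5]].
Insert 10: appended to row 1. P = [[2, 4, 10], [5]].
Insert 9: 9 bumps 10 from row 1; 10 appends to row 2. P = [[2, 4, 9], [5, 10]].
Insert 1: 1 bumps 2 from row 1; 2 bumps 5 from row 2; 5 starts row 3. P = [[1, 4, 9], [2, 10], [5]].
Insert 7: 7 bumps 9 from row 1; 9 bumps 10 from row 2; 10 appends to row 3. P = [[1, 4, 7], [2, 9], [5, 10]].
Insert 8: appended to row 1. P = [[1, 4, 7, 8], [2, 9], [5, 10]].
Insert 6: 6 bumps 7 from row 1; 7 bumps 9 from row 2; 9 bumps 10 from row 3; 10 starts row 4. P = [[1, 4, 6, 8], [2, 7], [5, 9], [10]].
Insert 3: 3 bumps 4 from row 1; 4 bumps 7 from row 2; 7 bumps 9 from row 3; 9 bumps 10 from row 4; 10 starts row 5. P = [[1, 3, 6, 8], [2, 4], [5, 7], [9], [10]].

So P = [[1, 3, 6, 8], [2, 4], [5, 7], [9], [10]].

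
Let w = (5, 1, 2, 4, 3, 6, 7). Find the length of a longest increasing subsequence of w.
5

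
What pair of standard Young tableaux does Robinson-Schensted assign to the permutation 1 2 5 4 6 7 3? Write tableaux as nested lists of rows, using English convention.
Insert each entry of the permutation into P by Schensted row insertion, recording in Q the position of each new cell.

Insert 1: appended to row 1. P = [[1]].
Insert 2: appended to row 1. P = [[1, 2]].
Insert 5: appended to row 1. P = [[1, 2, 5]].
Insert 4: 4 bumps 5 from row 1; 5 starts row 2. P = [[1, 2, 4], [5]].
Insert 6: appended to row 1. P = [[1, 2, 4, 6], [5]].
Insert 7: appended to row 1. P = [[1, 2, 4, 6, 7], [5]].
Insert 3: 3 bumps 4 from row 1; 4 bumps 5 from row 2; 5 starts row 3. P = [[1, 2, 3, 6, 7], [4], [5]].

So P = [[1, 2, 3, 6, 7], [4], [5]], Q = [[1, 2, 3, 5, 6], [4], [7]].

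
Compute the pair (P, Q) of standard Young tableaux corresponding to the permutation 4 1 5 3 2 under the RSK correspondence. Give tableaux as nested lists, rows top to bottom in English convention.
Insert each entry of the permutation into P by Schensted row insertion, recording in Q the position of each new cell.

Insert 4: appended to row 1. P = [[4]].
Insert 1: 1 bumps 4 from row 1; 4 starts row 2. P = [[1], [4]].
Insert 5: appended to row 1. P = [[1, 5], [4]].
Insert 3: 3 bumps 5 from row 1; 5 appends to row 2. P = [[1, 3], [4, 5]].
Insert 2: 2 bumps 3 from row 1; 3 bumps 4 from row 2; 4 starts row 3. P = [[1, 2], [3, 5], [4]].

So P = [[1, 2], [3, 5], [4]], Q = [[1, 3], [2, 4], [5]].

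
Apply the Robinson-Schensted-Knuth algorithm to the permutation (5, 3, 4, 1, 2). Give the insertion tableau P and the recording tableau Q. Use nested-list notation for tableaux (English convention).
Insert each entry of the permutation into P by Schensted row insertion, recording in Q the position of each new cell.

Insert 5: appended to row 1. P = [[5]].
Insert 3: 3 bumps 5 from row 1; 5 starts row 2. P = [[3], [5]].
Insert 4: appended to row 1. P = [[3, 4], [5]].
Insert 1: 1 bumps 3 from row 1; 3 bumps 5 from row 2; 5 starts row 3. P = [[1, 4], [3], [5]].
Insert 2: 2 bumps 4 from row 1; 4 appends to row 2. P = [[1, 2], [3, 4], [5]].

So P = [[1, 2], [3, 4], [5]], Q = [[1, 3], [2, 5], [4]].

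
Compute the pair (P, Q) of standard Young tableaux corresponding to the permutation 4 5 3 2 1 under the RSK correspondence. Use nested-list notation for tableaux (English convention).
P = [[1, 5], [2], [3], [4]], Q = [[1, 2], [3], [4], [5]]

Insert each entry of the permutation into P by Schensted row insertion, recording in Q the position of each new cell.

Insert 4: appended to row 1. P = [[4]].
Insert 5: appended to row 1. P = [[4, 5]].
Insert 3: 3 bumps 4 from row 1; 4 starts row 2. P = [[3, 5], [4]].
Insert 2: 2 bumps 3 from row 1; 3 bumps 4 from row 2; 4 starts row 3. P = [[2, 5], [3], [4]].
Insert 1: 1 bumps 2 from row 1; 2 bumps 3 from row 2; 3 bumps 4 from row 3; 4 starts row 4. P = [[1, 5], [2], [3], [4]].

So P = [[1, 5], [2], [3], [4]], Q = [[1, 2], [3], [4], [5]].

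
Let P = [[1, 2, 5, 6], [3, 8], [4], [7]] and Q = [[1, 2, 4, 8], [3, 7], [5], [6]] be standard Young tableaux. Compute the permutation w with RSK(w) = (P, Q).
1 7 4 8 3 2 5 6

Reverse the RSK construction: for i from n down to 1, find the cell of Q containing i, remove the entry at that cell from P, and reverse-bump it up through P; the value ejected from row 1 is w(i).

Step i=8: Q has 8 at row 1, column 4; remove that cell from P, ejecting 6. So w(8) = 6. P is now [[1, 2, 5], [3, 8], [4], [7]].
Step i=7: Q has 7 at row 2, column 2; remove 8 from row 2 of P and reverse-bump: 8 enters row 1 and ejects 5. So w(7) = 5. P is now [[1, 2, 8], [3], [4], [7]].
Step i=6: Q has 6 at row 4, column 1; remove 7 from row 4 of P and reverse-bump: 7 enters row 3 and ejects 4; 4 enters row 2 and ejects 3; 3 enters row 1 and ejects 2. So w(6) = 2. P is now [[1, 3, 8], [4], [7]].
Step i=5: Q has 5 at row 3, column 1; remove 7 from row 3 of P and reverse-bump: 7 enters row 2 and ejects 4; 4 enters row 1 and ejects 3. So w(5) = 3. P is now [[1, 4, 8], [7]].
Step i=4: Q has 4 at row 1, column 3; remove that cell from P, ejecting 8. So w(4) = 8. P is now [[1, 4], [7]].
Step i=3: Q has 3 at row 2, column 1; remove 7 from row 2 of P and reverse-bump: 7 enters row 1 and ejects 4. So w(3) = 4. P is now [[1, 7]].
Step i=2: Q has 2 at row 1, column 2; remove that cell from P, ejecting 7. So w(2) = 7. P is now [[1]].
Step i=1: Q has 1 at row 1, column 1; remove that cell from P, ejecting 1. So w(1) = 1. P is now [].

So w = 1 7 4 8 3 2 5 6.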